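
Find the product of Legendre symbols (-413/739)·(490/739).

-1

By multiplicativity, (-413·490/739) = (-413/739)·(490/739).
First factor (-413/739):
(-413/739)
  = (326/739)    [-413 ≡ 326 mod 739]
  = -(163/739)    [739 ≡ 3 mod 8 ⇒ (2/739) = -1]
  = (739/163)    [QR: both ≡ 3 mod 4, sign flips]
  = (87/163)    [739 ≡ 87 mod 163]
  = -(163/87)    [QR: both ≡ 3 mod 4, sign flips]
  = -(76/87)    [163 ≡ 76 mod 87]
  = -(19/87)    [87 ≡ 7 mod 8 ⇒ (2/87)^2 = +1]
  = (87/19)    [QR: both ≡ 3 mod 4, sign flips]
  = (11/19)    [87 ≡ 11 mod 19]
  = -(19/11)    [QR: both ≡ 3 mod 4, sign flips]
  = -(8/11)    [19 ≡ 8 mod 11]
  = (1/11)    [11 ≡ 3 mod 8 ⇒ (2/11)^3 = -1]
  = 1    [(1/11) = 1]
Second factor (490/739):
(490/739)
  = -(245/739)    [739 ≡ 3 mod 8 ⇒ (2/739) = -1]
  = -(739/245)    [QR: 245 ≡ 1 mod 4, sign kept]
  = -(4/245)    [739 ≡ 4 mod 245]
  = -(1/245)    [245 ≡ 5 mod 8 ⇒ (2/245)^2 = +1]
  = -1    [(1/245) = 1]
Product: (1)·(-1) = -1.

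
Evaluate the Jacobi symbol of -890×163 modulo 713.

By multiplicativity, (-890·163/713) = (-890/713)·(163/713).
First factor (-890/713):
Reduce the numerator: -890 ≡ 536 (mod 713), so (-890/713) = (536/713).
Factor out 2: 536 = 2^3·67. Since 713 ≡ 1 (mod 8), (2/713) = +1, and (2/713)^3 = +1. Now have (67/713).
713 ≡ 1 (mod 4), so quadratic reciprocity gives (67/713) = (713/67). Reduce: 713 ≡ 43 (mod 67). Now have (43/67).
Both 43 ≡ 3 and 67 ≡ 3 (mod 4), so reciprocity gives (43/67) = -(67/43). Reduce: 67 ≡ 24 (mod 43). Now have -(24/43).
Factor out 2: 24 = 2^3·3. Since 43 ≡ 3 (mod 8), (2/43) = -1, and (2/43)^3 = -1. Now have (3/43).
Both 3 ≡ 3 and 43 ≡ 3 (mod 4), so reciprocity gives (3/43) = -(43/3). Reduce: 43 ≡ 1 (mod 3). Now have -(1/3).
(1/3) = 1. Collecting the sign factors: -1.
Second factor (163/713):
713 ≡ 1 (mod 4), so quadratic reciprocity gives (163/713) = (713/163). Reduce: 713 ≡ 61 (mod 163). Now have (61/163).
61 ≡ 1 (mod 4), so quadratic reciprocity gives (61/163) = (163/61). Reduce: 163 ≡ 41 (mod 61). Now have (41/61).
41 ≡ 1 (mod 4), so quadratic reciprocity gives (41/61) = (61/41). Reduce: 61 ≡ 20 (mod 41). Now have (20/41).
Factor out 2: 20 = 2^2·5. Since 41 ≡ 1 (mod 8), (2/41) = +1, and (2/41)^2 = +1. Now have (5/41).
5 ≡ 1 (mod 4), so quadratic reciprocity gives (5/41) = (41/5). Reduce: 41 ≡ 1 (mod 5). Now have (1/5).
(1/5) = 1. Collecting the sign factors: 1.
Product: (-1)·(1) = -1.

-1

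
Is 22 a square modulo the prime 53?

(22|53)
  = -(11|53)    [53 ≡ 5 mod 8 ⇒ (2|53) = -1]
  = -(53|11)    [QR: 53 ≡ 1 mod 4, sign kept]
  = -(9|11)    [53 ≡ 9 mod 11]
  = -(11|9)    [QR: 9 ≡ 1 mod 4, sign kept]
  = -(2|9)    [11 ≡ 2 mod 9]
  = -(1|9)    [9 ≡ 1 mod 8 ⇒ (2|9) = +1]
  = -1    [(1|9) = 1]
The Legendre symbol is -1, so x^2 ≡ 22 (mod 53) has no solution.

no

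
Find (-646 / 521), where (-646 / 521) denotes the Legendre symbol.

1

Reduce the numerator: -646 ≡ 396 (mod 521), so (-646 / 521) = (396 / 521).
Factor out 2: 396 = 2^2·99. Since 521 ≡ 1 (mod 8), (2 / 521) = +1, and (2 / 521)^2 = +1. Now have (99 / 521).
521 ≡ 1 (mod 4), so quadratic reciprocity gives (99 / 521) = (521 / 99). Reduce: 521 ≡ 26 (mod 99). Now have (26 / 99).
Factor out 2: 26 = 2·13. Since 99 ≡ 3 (mod 8), (2 / 99) = -1. Now have -(13 / 99).
13 ≡ 1 (mod 4), so quadratic reciprocity gives (13 / 99) = (99 / 13). Reduce: 99 ≡ 8 (mod 13). Now have -(8 / 13).
Factor out 2: 8 = 2^3. Since 13 ≡ 5 (mod 8), (2 / 13) = -1, and (2 / 13)^3 = -1. Now have (1 / 13).
(1 / 13) = 1. Collecting the sign factors: 1.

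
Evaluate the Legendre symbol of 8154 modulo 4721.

-1

(8154/4721)
  = (3433/4721)    [8154 ≡ 3433 mod 4721]
  = (4721/3433)    [QR: 3433 ≡ 1 mod 4, sign kept]
  = (1288/3433)    [4721 ≡ 1288 mod 3433]
  = (161/3433)    [3433 ≡ 1 mod 8 ⇒ (2/3433)^3 = +1]
  = (3433/161)    [QR: 161 ≡ 1 mod 4, sign kept]
  = (52/161)    [3433 ≡ 52 mod 161]
  = (13/161)    [161 ≡ 1 mod 8 ⇒ (2/161)^2 = +1]
  = (161/13)    [QR: 13 ≡ 1 mod 4, sign kept]
  = (5/13)    [161 ≡ 5 mod 13]
  = (13/5)    [QR: 5 ≡ 1 mod 4, sign kept]
  = (3/5)    [13 ≡ 3 mod 5]
  = (5/3)    [QR: 5 ≡ 1 mod 4, sign kept]
  = (2/3)    [5 ≡ 2 mod 3]
  = -(1/3)    [3 ≡ 3 mod 8 ⇒ (2/3) = -1]
  = -1    [(1/3) = 1]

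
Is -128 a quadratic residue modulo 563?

yes

(-128/563)
  = -(128/563)    [563 ≡ 3 mod 4 ⇒ (-1/563) = -1]
  = (1/563)    [563 ≡ 3 mod 8 ⇒ (2/563)^7 = -1]
  = 1    [(1/563) = 1]
The Legendre symbol is 1, so x^2 ≡ -128 (mod 563) has solution.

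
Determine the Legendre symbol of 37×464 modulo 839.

-1

By multiplicativity, (37·464/839) = (37/839)·(464/839).
First factor (37/839):
(37/839)
  = (839/37)    [QR: 37 ≡ 1 mod 4, sign kept]
  = (25/37)    [839 ≡ 25 mod 37]
  = (37/25)    [QR: 25 ≡ 1 mod 4, sign kept]
  = (12/25)    [37 ≡ 12 mod 25]
  = (3/25)    [25 ≡ 1 mod 8 ⇒ (2/25)^2 = +1]
  = (25/3)    [QR: 25 ≡ 1 mod 4, sign kept]
  = (1/3)    [25 ≡ 1 mod 3]
  = 1    [(1/3) = 1]
Second factor (464/839):
(464/839)
  = (29/839)    [839 ≡ 7 mod 8 ⇒ (2/839)^4 = +1]
  = (839/29)    [QR: 29 ≡ 1 mod 4, sign kept]
  = (27/29)    [839 ≡ 27 mod 29]
  = (29/27)    [QR: 29 ≡ 1 mod 4, sign kept]
  = (2/27)    [29 ≡ 2 mod 27]
  = -(1/27)    [27 ≡ 3 mod 8 ⇒ (2/27) = -1]
  = -1    [(1/27) = 1]
Product: (1)·(-1) = -1.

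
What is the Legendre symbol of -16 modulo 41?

Reduce the numerator: -16 ≡ 25 (mod 41), so (-16 / 41) = (25 / 41).
25 ≡ 1 (mod 4), so quadratic reciprocity gives (25 / 41) = (41 / 25). Reduce: 41 ≡ 16 (mod 25). Now have (16 / 25).
Factor out 2: 16 = 2^4. Since 25 ≡ 1 (mod 8), (2 / 25) = +1, and (2 / 25)^4 = +1. Now have (1 / 25).
(1 / 25) = 1. Collecting the sign factors: 1.

1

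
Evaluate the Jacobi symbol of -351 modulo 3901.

1

Reduce the numerator: -351 ≡ 3550 (mod 3901), so (-351/3901) = (3550/3901).
Factor out 2: 3550 = 2·1775. Since 3901 ≡ 5 (mod 8), (2/3901) = -1. Now have -(1775/3901).
3901 ≡ 1 (mod 4), so quadratic reciprocity gives (1775/3901) = (3901/1775). Reduce: 3901 ≡ 351 (mod 1775). Now have -(351/1775).
Both 351 ≡ 3 and 1775 ≡ 3 (mod 4), so reciprocity gives (351/1775) = -(1775/351). Reduce: 1775 ≡ 20 (mod 351). Now have (20/351).
Factor out 2: 20 = 2^2·5. Since 351 ≡ 7 (mod 8), (2/351) = +1, and (2/351)^2 = +1. Now have (5/351).
5 ≡ 1 (mod 4), so quadratic reciprocity gives (5/351) = (351/5). Reduce: 351 ≡ 1 (mod 5). Now have (1/5).
(1/5) = 1. Collecting the sign factors: 1.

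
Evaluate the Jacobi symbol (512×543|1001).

By multiplicativity, (512·543|1001) = (512|1001)·(543|1001).
First factor (512|1001):
Factor out 2: 512 = 2^9. Since 1001 ≡ 1 (mod 8), (2|1001) = +1, and (2|1001)^9 = +1. Now have (1|1001).
(1|1001) = 1. Collecting the sign factors: 1.
Second factor (543|1001):
1001 ≡ 1 (mod 4), so quadratic reciprocity gives (543|1001) = (1001|543). Reduce: 1001 ≡ 458 (mod 543). Now have (458|543).
Factor out 2: 458 = 2·229. Since 543 ≡ 7 (mod 8), (2|543) = +1. Now have (229|543).
229 ≡ 1 (mod 4), so quadratic reciprocity gives (229|543) = (543|229). Reduce: 543 ≡ 85 (mod 229). Now have (85|229).
85 ≡ 1 (mod 4), so quadratic reciprocity gives (85|229) = (229|85). Reduce: 229 ≡ 59 (mod 85). Now have (59|85).
85 ≡ 1 (mod 4), so quadratic reciprocity gives (59|85) = (85|59). Reduce: 85 ≡ 26 (mod 59). Now have (26|59).
Factor out 2: 26 = 2·13. Since 59 ≡ 3 (mod 8), (2|59) = -1. Now have -(13|59).
13 ≡ 1 (mod 4), so quadratic reciprocity gives (13|59) = (59|13). Reduce: 59 ≡ 7 (mod 13). Now have -(7|13).
13 ≡ 1 (mod 4), so quadratic reciprocity gives (7|13) = (13|7). Reduce: 13 ≡ 6 (mod 7). Now have -(6|7).
Factor out 2: 6 = 2·3. Since 7 ≡ 7 (mod 8), (2|7) = +1. Now have -(3|7).
Both 3 ≡ 3 and 7 ≡ 3 (mod 4), so reciprocity gives (3|7) = -(7|3). Reduce: 7 ≡ 1 (mod 3). Now have (1|3).
(1|3) = 1. Collecting the sign factors: 1.
Product: (1)·(1) = 1.

1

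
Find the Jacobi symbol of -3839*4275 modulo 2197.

By multiplicativity, (-3839·4275/2197) = (-3839/2197)·(4275/2197).
First factor (-3839/2197):
Pull out -1: (-3839/2197) = (-1/2197)·(3839/2197). Since 2197 ≡ 1 (mod 4), (-1/2197) = +1. Now have (3839/2197).
Reduce the numerator: 3839 ≡ 1642 (mod 2197), so (3839/2197) = (1642/2197).
Factor out 2: 1642 = 2·821. Since 2197 ≡ 5 (mod 8), (2/2197) = -1. Now have -(821/2197).
821 ≡ 1 (mod 4), so quadratic reciprocity gives (821/2197) = (2197/821). Reduce: 2197 ≡ 555 (mod 821). Now have -(555/821).
821 ≡ 1 (mod 4), so quadratic reciprocity gives (555/821) = (821/555). Reduce: 821 ≡ 266 (mod 555). Now have -(266/555).
Factor out 2: 266 = 2·133. Since 555 ≡ 3 (mod 8), (2/555) = -1. Now have (133/555).
133 ≡ 1 (mod 4), so quadratic reciprocity gives (133/555) = (555/133). Reduce: 555 ≡ 23 (mod 133). Now have (23/133).
133 ≡ 1 (mod 4), so quadratic reciprocity gives (23/133) = (133/23). Reduce: 133 ≡ 18 (mod 23). Now have (18/23).
Factor out 2: 18 = 2·9. Since 23 ≡ 7 (mod 8), (2/23) = +1. Now have (9/23).
9 ≡ 1 (mod 4), so quadratic reciprocity gives (9/23) = (23/9). Reduce: 23 ≡ 5 (mod 9). Now have (5/9).
5 ≡ 1 (mod 4), so quadratic reciprocity gives (5/9) = (9/5). Reduce: 9 ≡ 4 (mod 5). Now have (4/5).
Factor out 2: 4 = 2^2. Since 5 ≡ 5 (mod 8), (2/5) = -1, and (2/5)^2 = +1. Now have (1/5).
(1/5) = 1. Collecting the sign factors: 1.
Second factor (4275/2197):
Reduce the numerator: 4275 ≡ 2078 (mod 2197), so (4275/2197) = (2078/2197).
Factor out 2: 2078 = 2·1039. Since 2197 ≡ 5 (mod 8), (2/2197) = -1. Now have -(1039/2197).
2197 ≡ 1 (mod 4), so quadratic reciprocity gives (1039/2197) = (2197/1039). Reduce: 2197 ≡ 119 (mod 1039). Now have -(119/1039).
Both 119 ≡ 3 and 1039 ≡ 3 (mod 4), so reciprocity gives (119/1039) = -(1039/119). Reduce: 1039 ≡ 87 (mod 119). Now have (87/119).
Both 87 ≡ 3 and 119 ≡ 3 (mod 4), so reciprocity gives (87/119) = -(119/87). Reduce: 119 ≡ 32 (mod 87). Now have -(32/87).
Factor out 2: 32 = 2^5. Since 87 ≡ 7 (mod 8), (2/87) = +1, and (2/87)^5 = +1. Now have -(1/87).
(1/87) = 1. Collecting the sign factors: -1.
Product: (1)·(-1) = -1.

-1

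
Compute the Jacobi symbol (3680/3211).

-1

(3680/3211)
  = (469/3211)    [3680 ≡ 469 mod 3211]
  = (3211/469)    [QR: 469 ≡ 1 mod 4, sign kept]
  = (397/469)    [3211 ≡ 397 mod 469]
  = (469/397)    [QR: 397 ≡ 1 mod 4, sign kept]
  = (72/397)    [469 ≡ 72 mod 397]
  = -(9/397)    [397 ≡ 5 mod 8 ⇒ (2/397)^3 = -1]
  = -(397/9)    [QR: 9 ≡ 1 mod 4, sign kept]
  = -(1/9)    [397 ≡ 1 mod 9]
  = -1    [(1/9) = 1]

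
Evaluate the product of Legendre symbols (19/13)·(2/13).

By multiplicativity, (19·2/13) = (19/13)·(2/13).
First factor (19/13):
(19/13)
  = (6/13)    [19 ≡ 6 mod 13]
  = -(3/13)    [13 ≡ 5 mod 8 ⇒ (2/13) = -1]
  = -(13/3)    [QR: 13 ≡ 1 mod 4, sign kept]
  = -(1/3)    [13 ≡ 1 mod 3]
  = -1    [(1/3) = 1]
Second factor (2/13):
(2/13)
  = -(1/13)    [13 ≡ 5 mod 8 ⇒ (2/13) = -1]
  = -1    [(1/13) = 1]
Product: (-1)·(-1) = 1.

1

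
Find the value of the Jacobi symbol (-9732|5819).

1

(-9732|5819)
  = (1906|5819)    [-9732 ≡ 1906 mod 5819]
  = -(953|5819)    [5819 ≡ 3 mod 8 ⇒ (2|5819) = -1]
  = -(5819|953)    [QR: 953 ≡ 1 mod 4, sign kept]
  = -(101|953)    [5819 ≡ 101 mod 953]
  = -(953|101)    [QR: 101 ≡ 1 mod 4, sign kept]
  = -(44|101)    [953 ≡ 44 mod 101]
  = -(11|101)    [101 ≡ 5 mod 8 ⇒ (2|101)^2 = +1]
  = -(101|11)    [QR: 101 ≡ 1 mod 4, sign kept]
  = -(2|11)    [101 ≡ 2 mod 11]
  = (1|11)    [11 ≡ 3 mod 8 ⇒ (2|11) = -1]
  = 1    [(1|11) = 1]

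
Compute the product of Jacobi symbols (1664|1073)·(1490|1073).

1

By multiplicativity, (1664·1490|1073) = (1664|1073)·(1490|1073).
First factor (1664|1073):
Reduce the numerator: 1664 ≡ 591 (mod 1073), so (1664|1073) = (591|1073).
1073 ≡ 1 (mod 4), so quadratic reciprocity gives (591|1073) = (1073|591). Reduce: 1073 ≡ 482 (mod 591). Now have (482|591).
Factor out 2: 482 = 2·241. Since 591 ≡ 7 (mod 8), (2|591) = +1. Now have (241|591).
241 ≡ 1 (mod 4), so quadratic reciprocity gives (241|591) = (591|241). Reduce: 591 ≡ 109 (mod 241). Now have (109|241).
109 ≡ 1 (mod 4), so quadratic reciprocity gives (109|241) = (241|109). Reduce: 241 ≡ 23 (mod 109). Now have (23|109).
109 ≡ 1 (mod 4), so quadratic reciprocity gives (23|109) = (109|23). Reduce: 109 ≡ 17 (mod 23). Now have (17|23).
17 ≡ 1 (mod 4), so quadratic reciprocity gives (17|23) = (23|17). Reduce: 23 ≡ 6 (mod 17). Now have (6|17).
Factor out 2: 6 = 2·3. Since 17 ≡ 1 (mod 8), (2|17) = +1. Now have (3|17).
17 ≡ 1 (mod 4), so quadratic reciprocity gives (3|17) = (17|3). Reduce: 17 ≡ 2 (mod 3). Now have (2|3).
Factor out 2: 2 = 2. Since 3 ≡ 3 (mod 8), (2|3) = -1. Now have -(1|3).
(1|3) = 1. Collecting the sign factors: -1.
Second factor (1490|1073):
Reduce the numerator: 1490 ≡ 417 (mod 1073), so (1490|1073) = (417|1073).
417 ≡ 1 (mod 4), so quadratic reciprocity gives (417|1073) = (1073|417). Reduce: 1073 ≡ 239 (mod 417). Now have (239|417).
417 ≡ 1 (mod 4), so quadratic reciprocity gives (239|417) = (417|239). Reduce: 417 ≡ 178 (mod 239). Now have (178|239).
Factor out 2: 178 = 2·89. Since 239 ≡ 7 (mod 8), (2|239) = +1. Now have (89|239).
89 ≡ 1 (mod 4), so quadratic reciprocity gives (89|239) = (239|89). Reduce: 239 ≡ 61 (mod 89). Now have (61|89).
61 ≡ 1 (mod 4), so quadratic reciprocity gives (61|89) = (89|61). Reduce: 89 ≡ 28 (mod 61). Now have (28|61).
Factor out 2: 28 = 2^2·7. Since 61 ≡ 5 (mod 8), (2|61) = -1, and (2|61)^2 = +1. Now have (7|61).
61 ≡ 1 (mod 4), so quadratic reciprocity gives (7|61) = (61|7). Reduce: 61 ≡ 5 (mod 7). Now have (5|7).
5 ≡ 1 (mod 4), so quadratic reciprocity gives (5|7) = (7|5). Reduce: 7 ≡ 2 (mod 5). Now have (2|5).
Factor out 2: 2 = 2. Since 5 ≡ 5 (mod 8), (2|5) = -1. Now have -(1|5).
(1|5) = 1. Collecting the sign factors: -1.
Product: (-1)·(-1) = 1.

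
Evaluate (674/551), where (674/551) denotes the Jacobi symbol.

(674/551)
  = (123/551)    [674 ≡ 123 mod 551]
  = -(551/123)    [QR: both ≡ 3 mod 4, sign flips]
  = -(59/123)    [551 ≡ 59 mod 123]
  = (123/59)    [QR: both ≡ 3 mod 4, sign flips]
  = (5/59)    [123 ≡ 5 mod 59]
  = (59/5)    [QR: 5 ≡ 1 mod 4, sign kept]
  = (4/5)    [59 ≡ 4 mod 5]
  = (1/5)    [5 ≡ 5 mod 8 ⇒ (2/5)^2 = +1]
  = 1    [(1/5) = 1]

1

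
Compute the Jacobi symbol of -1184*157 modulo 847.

1

By multiplicativity, (-1184·157/847) = (-1184/847)·(157/847).
First factor (-1184/847):
Reduce the numerator: -1184 ≡ 510 (mod 847), so (-1184/847) = (510/847).
Factor out 2: 510 = 2·255. Since 847 ≡ 7 (mod 8), (2/847) = +1. Now have (255/847).
Both 255 ≡ 3 and 847 ≡ 3 (mod 4), so reciprocity gives (255/847) = -(847/255). Reduce: 847 ≡ 82 (mod 255). Now have -(82/255).
Factor out 2: 82 = 2·41. Since 255 ≡ 7 (mod 8), (2/255) = +1. Now have -(41/255).
41 ≡ 1 (mod 4), so quadratic reciprocity gives (41/255) = (255/41). Reduce: 255 ≡ 9 (mod 41). Now have -(9/41).
9 ≡ 1 (mod 4), so quadratic reciprocity gives (9/41) = (41/9). Reduce: 41 ≡ 5 (mod 9). Now have -(5/9).
5 ≡ 1 (mod 4), so quadratic reciprocity gives (5/9) = (9/5). Reduce: 9 ≡ 4 (mod 5). Now have -(4/5).
Factor out 2: 4 = 2^2. Since 5 ≡ 5 (mod 8), (2/5) = -1, and (2/5)^2 = +1. Now have -(1/5).
(1/5) = 1. Collecting the sign factors: -1.
Second factor (157/847):
157 ≡ 1 (mod 4), so quadratic reciprocity gives (157/847) = (847/157). Reduce: 847 ≡ 62 (mod 157). Now have (62/157).
Factor out 2: 62 = 2·31. Since 157 ≡ 5 (mod 8), (2/157) = -1. Now have -(31/157).
157 ≡ 1 (mod 4), so quadratic reciprocity gives (31/157) = (157/31). Reduce: 157 ≡ 2 (mod 31). Now have -(2/31).
Factor out 2: 2 = 2. Since 31 ≡ 7 (mod 8), (2/31) = +1. Now have -(1/31).
(1/31) = 1. Collecting the sign factors: -1.
Product: (-1)·(-1) = 1.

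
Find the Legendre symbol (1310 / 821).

(1310 / 821)
  = (489 / 821)    [1310 ≡ 489 mod 821]
  = (821 / 489)    [QR: 489 ≡ 1 mod 4, sign kept]
  = (332 / 489)    [821 ≡ 332 mod 489]
  = (83 / 489)    [489 ≡ 1 mod 8 ⇒ (2 / 489)^2 = +1]
  = (489 / 83)    [QR: 489 ≡ 1 mod 4, sign kept]
  = (74 / 83)    [489 ≡ 74 mod 83]
  = -(37 / 83)    [83 ≡ 3 mod 8 ⇒ (2 / 83) = -1]
  = -(83 / 37)    [QR: 37 ≡ 1 mod 4, sign kept]
  = -(9 / 37)    [83 ≡ 9 mod 37]
  = -(37 / 9)    [QR: 9 ≡ 1 mod 4, sign kept]
  = -(1 / 9)    [37 ≡ 1 mod 9]
  = -1    [(1 / 9) = 1]

-1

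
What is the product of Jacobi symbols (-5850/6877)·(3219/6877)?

0

By multiplicativity, (-5850·3219/6877) = (-5850/6877)·(3219/6877).
First factor (-5850/6877):
Pull out -1: (-5850/6877) = (-1/6877)·(5850/6877). Since 6877 ≡ 1 (mod 4), (-1/6877) = +1. Now have (5850/6877).
Factor out 2: 5850 = 2·2925. Since 6877 ≡ 5 (mod 8), (2/6877) = -1. Now have -(2925/6877).
2925 ≡ 1 (mod 4), so quadratic reciprocity gives (2925/6877) = (6877/2925). Reduce: 6877 ≡ 1027 (mod 2925). Now have -(1027/2925).
2925 ≡ 1 (mod 4), so quadratic reciprocity gives (1027/2925) = (2925/1027). Reduce: 2925 ≡ 871 (mod 1027). Now have -(871/1027).
Both 871 ≡ 3 and 1027 ≡ 3 (mod 4), so reciprocity gives (871/1027) = -(1027/871). Reduce: 1027 ≡ 156 (mod 871). Now have (156/871).
Factor out 2: 156 = 2^2·39. Since 871 ≡ 7 (mod 8), (2/871) = +1, and (2/871)^2 = +1. Now have (39/871).
Both 39 ≡ 3 and 871 ≡ 3 (mod 4), so reciprocity gives (39/871) = -(871/39). Reduce: 871 ≡ 13 (mod 39). Now have -(13/39).
13 ≡ 1 (mod 4), so quadratic reciprocity gives (13/39) = (39/13). Reduce: 39 ≡ 0 (mod 13). Now have -(0/13).
The numerator is now 0 with denominator 13 > 1: the symbol is 0.
Second factor (3219/6877):
6877 ≡ 1 (mod 4), so quadratic reciprocity gives (3219/6877) = (6877/3219). Reduce: 6877 ≡ 439 (mod 3219). Now have (439/3219).
Both 439 ≡ 3 and 3219 ≡ 3 (mod 4), so reciprocity gives (439/3219) = -(3219/439). Reduce: 3219 ≡ 146 (mod 439). Now have -(146/439).
Factor out 2: 146 = 2·73. Since 439 ≡ 7 (mod 8), (2/439) = +1. Now have -(73/439).
73 ≡ 1 (mod 4), so quadratic reciprocity gives (73/439) = (439/73). Reduce: 439 ≡ 1 (mod 73). Now have -(1/73).
(1/73) = 1. Collecting the sign factors: -1.
Product: (0)·(-1) = 0.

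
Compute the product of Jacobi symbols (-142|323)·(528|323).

-1

By multiplicativity, (-142·528|323) = (-142|323)·(528|323).
First factor (-142|323):
Reduce the numerator: -142 ≡ 181 (mod 323), so (-142|323) = (181|323).
181 ≡ 1 (mod 4), so quadratic reciprocity gives (181|323) = (323|181). Reduce: 323 ≡ 142 (mod 181). Now have (142|181).
Factor out 2: 142 = 2·71. Since 181 ≡ 5 (mod 8), (2|181) = -1. Now have -(71|181).
181 ≡ 1 (mod 4), so quadratic reciprocity gives (71|181) = (181|71). Reduce: 181 ≡ 39 (mod 71). Now have -(39|71).
Both 39 ≡ 3 and 71 ≡ 3 (mod 4), so reciprocity gives (39|71) = -(71|39). Reduce: 71 ≡ 32 (mod 39). Now have (32|39).
Factor out 2: 32 = 2^5. Since 39 ≡ 7 (mod 8), (2|39) = +1, and (2|39)^5 = +1. Now have (1|39).
(1|39) = 1. Collecting the sign factors: 1.
Second factor (528|323):
Reduce the numerator: 528 ≡ 205 (mod 323), so (528|323) = (205|323).
205 ≡ 1 (mod 4), so quadratic reciprocity gives (205|323) = (323|205). Reduce: 323 ≡ 118 (mod 205). Now have (118|205).
Factor out 2: 118 = 2·59. Since 205 ≡ 5 (mod 8), (2|205) = -1. Now have -(59|205).
205 ≡ 1 (mod 4), so quadratic reciprocity gives (59|205) = (205|59). Reduce: 205 ≡ 28 (mod 59). Now have -(28|59).
Factor out 2: 28 = 2^2·7. Since 59 ≡ 3 (mod 8), (2|59) = -1, and (2|59)^2 = +1. Now have -(7|59).
Both 7 ≡ 3 and 59 ≡ 3 (mod 4), so reciprocity gives (7|59) = -(59|7). Reduce: 59 ≡ 3 (mod 7). Now have (3|7).
Both 3 ≡ 3 and 7 ≡ 3 (mod 4), so reciprocity gives (3|7) = -(7|3). Reduce: 7 ≡ 1 (mod 3). Now have -(1|3).
(1|3) = 1. Collecting the sign factors: -1.
Product: (1)·(-1) = -1.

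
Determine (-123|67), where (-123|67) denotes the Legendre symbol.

(-123|67)
  = (11|67)    [-123 ≡ 11 mod 67]
  = -(67|11)    [QR: both ≡ 3 mod 4, sign flips]
  = -(1|11)    [67 ≡ 1 mod 11]
  = -1    [(1|11) = 1]

-1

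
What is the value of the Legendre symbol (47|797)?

797 ≡ 1 (mod 4), so quadratic reciprocity gives (47|797) = (797|47). Reduce: 797 ≡ 45 (mod 47). Now have (45|47).
45 ≡ 1 (mod 4), so quadratic reciprocity gives (45|47) = (47|45). Reduce: 47 ≡ 2 (mod 45). Now have (2|45).
Factor out 2: 2 = 2. Since 45 ≡ 5 (mod 8), (2|45) = -1. Now have -(1|45).
(1|45) = 1. Collecting the sign factors: -1.

-1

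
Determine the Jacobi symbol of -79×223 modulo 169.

By multiplicativity, (-79·223 / 169) = (-79 / 169)·(223 / 169).
First factor (-79 / 169):
(-79 / 169)
  = (90 / 169)    [-79 ≡ 90 mod 169]
  = (45 / 169)    [169 ≡ 1 mod 8 ⇒ (2 / 169) = +1]
  = (169 / 45)    [QR: 45 ≡ 1 mod 4, sign kept]
  = (34 / 45)    [169 ≡ 34 mod 45]
  = -(17 / 45)    [45 ≡ 5 mod 8 ⇒ (2 / 45) = -1]
  = -(45 / 17)    [QR: 17 ≡ 1 mod 4, sign kept]
  = -(11 / 17)    [45 ≡ 11 mod 17]
  = -(17 / 11)    [QR: 17 ≡ 1 mod 4, sign kept]
  = -(6 / 11)    [17 ≡ 6 mod 11]
  = (3 / 11)    [11 ≡ 3 mod 8 ⇒ (2 / 11) = -1]
  = -(11 / 3)    [QR: both ≡ 3 mod 4, sign flips]
  = -(2 / 3)    [11 ≡ 2 mod 3]
  = (1 / 3)    [3 ≡ 3 mod 8 ⇒ (2 / 3) = -1]
  = 1    [(1 / 3) = 1]
Second factor (223 / 169):
(223 / 169)
  = (54 / 169)    [223 ≡ 54 mod 169]
  = (27 / 169)    [169 ≡ 1 mod 8 ⇒ (2 / 169) = +1]
  = (169 / 27)    [QR: 169 ≡ 1 mod 4, sign kept]
  = (7 / 27)    [169 ≡ 7 mod 27]
  = -(27 / 7)    [QR: both ≡ 3 mod 4, sign flips]
  = -(6 / 7)    [27 ≡ 6 mod 7]
  = -(3 / 7)    [7 ≡ 7 mod 8 ⇒ (2 / 7) = +1]
  = (7 / 3)    [QR: both ≡ 3 mod 4, sign flips]
  = (1 / 3)    [7 ≡ 1 mod 3]
  = 1    [(1 / 3) = 1]
Product: (1)·(1) = 1.

1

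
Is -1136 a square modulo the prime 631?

Pull out -1: (-1136|631) = (-1|631)·(1136|631). Since 631 ≡ 3 (mod 4), (-1|631) = -1. Now have -(1136|631).
Reduce the numerator: 1136 ≡ 505 (mod 631), so (1136|631) = (505|631).
505 ≡ 1 (mod 4), so quadratic reciprocity gives (505|631) = (631|505). Reduce: 631 ≡ 126 (mod 505). Now have -(126|505).
Factor out 2: 126 = 2·63. Since 505 ≡ 1 (mod 8), (2|505) = +1. Now have -(63|505).
505 ≡ 1 (mod 4), so quadratic reciprocity gives (63|505) = (505|63). Reduce: 505 ≡ 1 (mod 63). Now have -(1|63).
(1|63) = 1. Collecting the sign factors: -1.
The Legendre symbol is -1, so x^2 ≡ -1136 (mod 631) has no solution.

no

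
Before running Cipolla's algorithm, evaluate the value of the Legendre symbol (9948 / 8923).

(9948 / 8923)
  = (1025 / 8923)    [9948 ≡ 1025 mod 8923]
  = (8923 / 1025)    [QR: 1025 ≡ 1 mod 4, sign kept]
  = (723 / 1025)    [8923 ≡ 723 mod 1025]
  = (1025 / 723)    [QR: 1025 ≡ 1 mod 4, sign kept]
  = (302 / 723)    [1025 ≡ 302 mod 723]
  = -(151 / 723)    [723 ≡ 3 mod 8 ⇒ (2 / 723) = -1]
  = (723 / 151)    [QR: both ≡ 3 mod 4, sign flips]
  = (119 / 151)    [723 ≡ 119 mod 151]
  = -(151 / 119)    [QR: both ≡ 3 mod 4, sign flips]
  = -(32 / 119)    [151 ≡ 32 mod 119]
  = -(1 / 119)    [119 ≡ 7 mod 8 ⇒ (2 / 119)^5 = +1]
  = -1    [(1 / 119) = 1]

-1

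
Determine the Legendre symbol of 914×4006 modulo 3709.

-1

By multiplicativity, (914·4006/3709) = (914/3709)·(4006/3709).
First factor (914/3709):
(914/3709)
  = -(457/3709)    [3709 ≡ 5 mod 8 ⇒ (2/3709) = -1]
  = -(3709/457)    [QR: 457 ≡ 1 mod 4, sign kept]
  = -(53/457)    [3709 ≡ 53 mod 457]
  = -(457/53)    [QR: 53 ≡ 1 mod 4, sign kept]
  = -(33/53)    [457 ≡ 33 mod 53]
  = -(53/33)    [QR: 33 ≡ 1 mod 4, sign kept]
  = -(20/33)    [53 ≡ 20 mod 33]
  = -(5/33)    [33 ≡ 1 mod 8 ⇒ (2/33)^2 = +1]
  = -(33/5)    [QR: 5 ≡ 1 mod 4, sign kept]
  = -(3/5)    [33 ≡ 3 mod 5]
  = -(5/3)    [QR: 5 ≡ 1 mod 4, sign kept]
  = -(2/3)    [5 ≡ 2 mod 3]
  = (1/3)    [3 ≡ 3 mod 8 ⇒ (2/3) = -1]
  = 1    [(1/3) = 1]
Second factor (4006/3709):
(4006/3709)
  = (297/3709)    [4006 ≡ 297 mod 3709]
  = (3709/297)    [QR: 297 ≡ 1 mod 4, sign kept]
  = (145/297)    [3709 ≡ 145 mod 297]
  = (297/145)    [QR: 145 ≡ 1 mod 4, sign kept]
  = (7/145)    [297 ≡ 7 mod 145]
  = (145/7)    [QR: 145 ≡ 1 mod 4, sign kept]
  = (5/7)    [145 ≡ 5 mod 7]
  = (7/5)    [QR: 5 ≡ 1 mod 4, sign kept]
  = (2/5)    [7 ≡ 2 mod 5]
  = -(1/5)    [5 ≡ 5 mod 8 ⇒ (2/5) = -1]
  = -1    [(1/5) = 1]
Product: (1)·(-1) = -1.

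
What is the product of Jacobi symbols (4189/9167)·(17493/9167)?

-1

By multiplicativity, (4189·17493/9167) = (4189/9167)·(17493/9167).
First factor (4189/9167):
4189 ≡ 1 (mod 4), so quadratic reciprocity gives (4189/9167) = (9167/4189). Reduce: 9167 ≡ 789 (mod 4189). Now have (789/4189).
789 ≡ 1 (mod 4), so quadratic reciprocity gives (789/4189) = (4189/789). Reduce: 4189 ≡ 244 (mod 789). Now have (244/789).
Factor out 2: 244 = 2^2·61. Since 789 ≡ 5 (mod 8), (2/789) = -1, and (2/789)^2 = +1. Now have (61/789).
61 ≡ 1 (mod 4), so quadratic reciprocity gives (61/789) = (789/61). Reduce: 789 ≡ 57 (mod 61). Now have (57/61).
57 ≡ 1 (mod 4), so quadratic reciprocity gives (57/61) = (61/57). Reduce: 61 ≡ 4 (mod 57). Now have (4/57).
Factor out 2: 4 = 2^2. Since 57 ≡ 1 (mod 8), (2/57) = +1, and (2/57)^2 = +1. Now have (1/57).
(1/57) = 1. Collecting the sign factors: 1.
Second factor (17493/9167):
Reduce the numerator: 17493 ≡ 8326 (mod 9167), so (17493/9167) = (8326/9167).
Factor out 2: 8326 = 2·4163. Since 9167 ≡ 7 (mod 8), (2/9167) = +1. Now have (4163/9167).
Both 4163 ≡ 3 and 9167 ≡ 3 (mod 4), so reciprocity gives (4163/9167) = -(9167/4163). Reduce: 9167 ≡ 841 (mod 4163). Now have -(841/4163).
841 ≡ 1 (mod 4), so quadratic reciprocity gives (841/4163) = (4163/841). Reduce: 4163 ≡ 799 (mod 841). Now have -(799/841).
841 ≡ 1 (mod 4), so quadratic reciprocity gives (799/841) = (841/799). Reduce: 841 ≡ 42 (mod 799). Now have -(42/799).
Factor out 2: 42 = 2·21. Since 799 ≡ 7 (mod 8), (2/799) = +1. Now have -(21/799).
21 ≡ 1 (mod 4), so quadratic reciprocity gives (21/799) = (799/21). Reduce: 799 ≡ 1 (mod 21). Now have -(1/21).
(1/21) = 1. Collecting the sign factors: -1.
Product: (1)·(-1) = -1.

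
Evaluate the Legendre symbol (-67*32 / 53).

By multiplicativity, (-67·32 / 53) = (-67 / 53)·(32 / 53).
First factor (-67 / 53):
(-67 / 53)
  = (39 / 53)    [-67 ≡ 39 mod 53]
  = (53 / 39)    [QR: 53 ≡ 1 mod 4, sign kept]
  = (14 / 39)    [53 ≡ 14 mod 39]
  = (7 / 39)    [39 ≡ 7 mod 8 ⇒ (2 / 39) = +1]
  = -(39 / 7)    [QR: both ≡ 3 mod 4, sign flips]
  = -(4 / 7)    [39 ≡ 4 mod 7]
  = -(1 / 7)    [7 ≡ 7 mod 8 ⇒ (2 / 7)^2 = +1]
  = -1    [(1 / 7) = 1]
Second factor (32 / 53):
(32 / 53)
  = -(1 / 53)    [53 ≡ 5 mod 8 ⇒ (2 / 53)^5 = -1]
  = -1    [(1 / 53) = 1]
Product: (-1)·(-1) = 1.

1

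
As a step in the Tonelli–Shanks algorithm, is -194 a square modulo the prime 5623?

no

(-194/5623)
  = (5429/5623)    [-194 ≡ 5429 mod 5623]
  = (5623/5429)    [QR: 5429 ≡ 1 mod 4, sign kept]
  = (194/5429)    [5623 ≡ 194 mod 5429]
  = -(97/5429)    [5429 ≡ 5 mod 8 ⇒ (2/5429) = -1]
  = -(5429/97)    [QR: 97 ≡ 1 mod 4, sign kept]
  = -(94/97)    [5429 ≡ 94 mod 97]
  = -(47/97)    [97 ≡ 1 mod 8 ⇒ (2/97) = +1]
  = -(97/47)    [QR: 97 ≡ 1 mod 4, sign kept]
  = -(3/47)    [97 ≡ 3 mod 47]
  = (47/3)    [QR: both ≡ 3 mod 4, sign flips]
  = (2/3)    [47 ≡ 2 mod 3]
  = -(1/3)    [3 ≡ 3 mod 8 ⇒ (2/3) = -1]
  = -1    [(1/3) = 1]
The Legendre symbol is -1, so x^2 ≡ -194 (mod 5623) has no solution.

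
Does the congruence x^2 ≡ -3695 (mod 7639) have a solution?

yes

Reduce the numerator: -3695 ≡ 3944 (mod 7639), so (-3695|7639) = (3944|7639).
Factor out 2: 3944 = 2^3·493. Since 7639 ≡ 7 (mod 8), (2|7639) = +1, and (2|7639)^3 = +1. Now have (493|7639).
493 ≡ 1 (mod 4), so quadratic reciprocity gives (493|7639) = (7639|493). Reduce: 7639 ≡ 244 (mod 493). Now have (244|493).
Factor out 2: 244 = 2^2·61. Since 493 ≡ 5 (mod 8), (2|493) = -1, and (2|493)^2 = +1. Now have (61|493).
61 ≡ 1 (mod 4), so quadratic reciprocity gives (61|493) = (493|61). Reduce: 493 ≡ 5 (mod 61). Now have (5|61).
5 ≡ 1 (mod 4), so quadratic reciprocity gives (5|61) = (61|5). Reduce: 61 ≡ 1 (mod 5). Now have (1|5).
(1|5) = 1. Collecting the sign factors: 1.
(-3695|7639) = 1, and 7639 is prime, so -3695 is a quadratic residue mod 7639.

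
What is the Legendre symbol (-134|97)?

(-134|97)
  = (60|97)    [-134 ≡ 60 mod 97]
  = (15|97)    [97 ≡ 1 mod 8 ⇒ (2|97)^2 = +1]
  = (97|15)    [QR: 97 ≡ 1 mod 4, sign kept]
  = (7|15)    [97 ≡ 7 mod 15]
  = -(15|7)    [QR: both ≡ 3 mod 4, sign flips]
  = -(1|7)    [15 ≡ 1 mod 7]
  = -1    [(1|7) = 1]

-1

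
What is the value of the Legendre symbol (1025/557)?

(1025/557)
  = (468/557)    [1025 ≡ 468 mod 557]
  = (117/557)    [557 ≡ 5 mod 8 ⇒ (2/557)^2 = +1]
  = (557/117)    [QR: 117 ≡ 1 mod 4, sign kept]
  = (89/117)    [557 ≡ 89 mod 117]
  = (117/89)    [QR: 89 ≡ 1 mod 4, sign kept]
  = (28/89)    [117 ≡ 28 mod 89]
  = (7/89)    [89 ≡ 1 mod 8 ⇒ (2/89)^2 = +1]
  = (89/7)    [QR: 89 ≡ 1 mod 4, sign kept]
  = (5/7)    [89 ≡ 5 mod 7]
  = (7/5)    [QR: 5 ≡ 1 mod 4, sign kept]
  = (2/5)    [7 ≡ 2 mod 5]
  = -(1/5)    [5 ≡ 5 mod 8 ⇒ (2/5) = -1]
  = -1    [(1/5) = 1]

-1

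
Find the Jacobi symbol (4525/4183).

1

Reduce the numerator: 4525 ≡ 342 (mod 4183), so (4525/4183) = (342/4183).
Factor out 2: 342 = 2·171. Since 4183 ≡ 7 (mod 8), (2/4183) = +1. Now have (171/4183).
Both 171 ≡ 3 and 4183 ≡ 3 (mod 4), so reciprocity gives (171/4183) = -(4183/171). Reduce: 4183 ≡ 79 (mod 171). Now have -(79/171).
Both 79 ≡ 3 and 171 ≡ 3 (mod 4), so reciprocity gives (79/171) = -(171/79). Reduce: 171 ≡ 13 (mod 79). Now have (13/79).
13 ≡ 1 (mod 4), so quadratic reciprocity gives (13/79) = (79/13). Reduce: 79 ≡ 1 (mod 13). Now have (1/13).
(1/13) = 1. Collecting the sign factors: 1.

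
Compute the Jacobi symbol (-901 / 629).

0

(-901 / 629)
  = (901 / 629)    [629 ≡ 1 mod 4 ⇒ (-1 / 629) = +1]
  = (272 / 629)    [901 ≡ 272 mod 629]
  = (17 / 629)    [629 ≡ 5 mod 8 ⇒ (2 / 629)^4 = +1]
  = (629 / 17)    [QR: 17 ≡ 1 mod 4, sign kept]
  = (0 / 17)    [629 ≡ 0 mod 17]
  = 0    [numerator 0, gcd > 1]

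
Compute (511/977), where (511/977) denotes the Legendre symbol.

977 ≡ 1 (mod 4), so quadratic reciprocity gives (511/977) = (977/511). Reduce: 977 ≡ 466 (mod 511). Now have (466/511).
Factor out 2: 466 = 2·233. Since 511 ≡ 7 (mod 8), (2/511) = +1. Now have (233/511).
233 ≡ 1 (mod 4), so quadratic reciprocity gives (233/511) = (511/233). Reduce: 511 ≡ 45 (mod 233). Now have (45/233).
45 ≡ 1 (mod 4), so quadratic reciprocity gives (45/233) = (233/45). Reduce: 233 ≡ 8 (mod 45). Now have (8/45).
Factor out 2: 8 = 2^3. Since 45 ≡ 5 (mod 8), (2/45) = -1, and (2/45)^3 = -1. Now have -(1/45).
(1/45) = 1. Collecting the sign factors: -1.

-1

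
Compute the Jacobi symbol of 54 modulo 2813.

Factor out 2: 54 = 2·27. Since 2813 ≡ 5 (mod 8), (2/2813) = -1. Now have -(27/2813).
2813 ≡ 1 (mod 4), so quadratic reciprocity gives (27/2813) = (2813/27). Reduce: 2813 ≡ 5 (mod 27). Now have -(5/27).
5 ≡ 1 (mod 4), so quadratic reciprocity gives (5/27) = (27/5). Reduce: 27 ≡ 2 (mod 5). Now have -(2/5).
Factor out 2: 2 = 2. Since 5 ≡ 5 (mod 8), (2/5) = -1. Now have (1/5).
(1/5) = 1. Collecting the sign factors: 1.

1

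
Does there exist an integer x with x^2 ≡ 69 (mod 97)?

no

69 ≡ 1 (mod 4), so quadratic reciprocity gives (69/97) = (97/69). Reduce: 97 ≡ 28 (mod 69). Now have (28/69).
Factor out 2: 28 = 2^2·7. Since 69 ≡ 5 (mod 8), (2/69) = -1, and (2/69)^2 = +1. Now have (7/69).
69 ≡ 1 (mod 4), so quadratic reciprocity gives (7/69) = (69/7). Reduce: 69 ≡ 6 (mod 7). Now have (6/7).
Factor out 2: 6 = 2·3. Since 7 ≡ 7 (mod 8), (2/7) = +1. Now have (3/7).
Both 3 ≡ 3 and 7 ≡ 3 (mod 4), so reciprocity gives (3/7) = -(7/3). Reduce: 7 ≡ 1 (mod 3). Now have -(1/3).
(1/3) = 1. Collecting the sign factors: -1.
(69/97) = -1, and 97 is prime, so 69 is not a quadratic residue mod 97.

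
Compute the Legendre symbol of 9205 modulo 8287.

-1

(9205/8287)
  = (918/8287)    [9205 ≡ 918 mod 8287]
  = (459/8287)    [8287 ≡ 7 mod 8 ⇒ (2/8287) = +1]
  = -(8287/459)    [QR: both ≡ 3 mod 4, sign flips]
  = -(25/459)    [8287 ≡ 25 mod 459]
  = -(459/25)    [QR: 25 ≡ 1 mod 4, sign kept]
  = -(9/25)    [459 ≡ 9 mod 25]
  = -(25/9)    [QR: 9 ≡ 1 mod 4, sign kept]
  = -(7/9)    [25 ≡ 7 mod 9]
  = -(9/7)    [QR: 9 ≡ 1 mod 4, sign kept]
  = -(2/7)    [9 ≡ 2 mod 7]
  = -(1/7)    [7 ≡ 7 mod 8 ⇒ (2/7) = +1]
  = -1    [(1/7) = 1]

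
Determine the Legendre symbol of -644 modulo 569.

Reduce the numerator: -644 ≡ 494 (mod 569), so (-644/569) = (494/569).
Factor out 2: 494 = 2·247. Since 569 ≡ 1 (mod 8), (2/569) = +1. Now have (247/569).
569 ≡ 1 (mod 4), so quadratic reciprocity gives (247/569) = (569/247). Reduce: 569 ≡ 75 (mod 247). Now have (75/247).
Both 75 ≡ 3 and 247 ≡ 3 (mod 4), so reciprocity gives (75/247) = -(247/75). Reduce: 247 ≡ 22 (mod 75). Now have -(22/75).
Factor out 2: 22 = 2·11. Since 75 ≡ 3 (mod 8), (2/75) = -1. Now have (11/75).
Both 11 ≡ 3 and 75 ≡ 3 (mod 4), so reciprocity gives (11/75) = -(75/11). Reduce: 75 ≡ 9 (mod 11). Now have -(9/11).
9 ≡ 1 (mod 4), so quadratic reciprocity gives (9/11) = (11/9). Reduce: 11 ≡ 2 (mod 9). Now have -(2/9).
Factor out 2: 2 = 2. Since 9 ≡ 1 (mod 8), (2/9) = +1. Now have -(1/9).
(1/9) = 1. Collecting the sign factors: -1.

-1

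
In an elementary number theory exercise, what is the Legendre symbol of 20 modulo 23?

Factor out 2: 20 = 2^2·5. Since 23 ≡ 7 (mod 8), (2 / 23) = +1, and (2 / 23)^2 = +1. Now have (5 / 23).
5 ≡ 1 (mod 4), so quadratic reciprocity gives (5 / 23) = (23 / 5). Reduce: 23 ≡ 3 (mod 5). Now have (3 / 5).
5 ≡ 1 (mod 4), so quadratic reciprocity gives (3 / 5) = (5 / 3). Reduce: 5 ≡ 2 (mod 3). Now have (2 / 3).
Factor out 2: 2 = 2. Since 3 ≡ 3 (mod 8), (2 / 3) = -1. Now have -(1 / 3).
(1 / 3) = 1. Collecting the sign factors: -1.

-1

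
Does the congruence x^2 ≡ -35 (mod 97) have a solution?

Reduce the numerator: -35 ≡ 62 (mod 97), so (-35/97) = (62/97).
Factor out 2: 62 = 2·31. Since 97 ≡ 1 (mod 8), (2/97) = +1. Now have (31/97).
97 ≡ 1 (mod 4), so quadratic reciprocity gives (31/97) = (97/31). Reduce: 97 ≡ 4 (mod 31). Now have (4/31).
Factor out 2: 4 = 2^2. Since 31 ≡ 7 (mod 8), (2/31) = +1, and (2/31)^2 = +1. Now have (1/31).
(1/31) = 1. Collecting the sign factors: 1.
The Legendre symbol is 1, so x^2 ≡ -35 (mod 97) has solution.

yes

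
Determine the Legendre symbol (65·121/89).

By multiplicativity, (65·121/89) = (65/89)·(121/89).
First factor (65/89):
(65/89)
  = (89/65)    [QR: 65 ≡ 1 mod 4, sign kept]
  = (24/65)    [89 ≡ 24 mod 65]
  = (3/65)    [65 ≡ 1 mod 8 ⇒ (2/65)^3 = +1]
  = (65/3)    [QR: 65 ≡ 1 mod 4, sign kept]
  = (2/3)    [65 ≡ 2 mod 3]
  = -(1/3)    [3 ≡ 3 mod 8 ⇒ (2/3) = -1]
  = -1    [(1/3) = 1]
Second factor (121/89):
(121/89)
  = (32/89)    [121 ≡ 32 mod 89]
  = (1/89)    [89 ≡ 1 mod 8 ⇒ (2/89)^5 = +1]
  = 1    [(1/89) = 1]
Product: (-1)·(1) = -1.

-1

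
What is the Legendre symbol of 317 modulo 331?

317 ≡ 1 (mod 4), so quadratic reciprocity gives (317 / 331) = (331 / 317). Reduce: 331 ≡ 14 (mod 317). Now have (14 / 317).
Factor out 2: 14 = 2·7. Since 317 ≡ 5 (mod 8), (2 / 317) = -1. Now have -(7 / 317).
317 ≡ 1 (mod 4), so quadratic reciprocity gives (7 / 317) = (317 / 7). Reduce: 317 ≡ 2 (mod 7). Now have -(2 / 7).
Factor out 2: 2 = 2. Since 7 ≡ 7 (mod 8), (2 / 7) = +1. Now have -(1 / 7).
(1 / 7) = 1. Collecting the sign factors: -1.

-1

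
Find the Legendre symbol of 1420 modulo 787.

Reduce the numerator: 1420 ≡ 633 (mod 787), so (1420/787) = (633/787).
633 ≡ 1 (mod 4), so quadratic reciprocity gives (633/787) = (787/633). Reduce: 787 ≡ 154 (mod 633). Now have (154/633).
Factor out 2: 154 = 2·77. Since 633 ≡ 1 (mod 8), (2/633) = +1. Now have (77/633).
77 ≡ 1 (mod 4), so quadratic reciprocity gives (77/633) = (633/77). Reduce: 633 ≡ 17 (mod 77). Now have (17/77).
17 ≡ 1 (mod 4), so quadratic reciprocity gives (17/77) = (77/17). Reduce: 77 ≡ 9 (mod 17). Now have (9/17).
9 ≡ 1 (mod 4), so quadratic reciprocity gives (9/17) = (17/9). Reduce: 17 ≡ 8 (mod 9). Now have (8/9).
Factor out 2: 8 = 2^3. Since 9 ≡ 1 (mod 8), (2/9) = +1, and (2/9)^3 = +1. Now have (1/9).
(1/9) = 1. Collecting the sign factors: 1.

1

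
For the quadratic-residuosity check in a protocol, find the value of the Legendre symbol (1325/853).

Reduce the numerator: 1325 ≡ 472 (mod 853), so (1325/853) = (472/853).
Factor out 2: 472 = 2^3·59. Since 853 ≡ 5 (mod 8), (2/853) = -1, and (2/853)^3 = -1. Now have -(59/853).
853 ≡ 1 (mod 4), so quadratic reciprocity gives (59/853) = (853/59). Reduce: 853 ≡ 27 (mod 59). Now have -(27/59).
Both 27 ≡ 3 and 59 ≡ 3 (mod 4), so reciprocity gives (27/59) = -(59/27). Reduce: 59 ≡ 5 (mod 27). Now have (5/27).
5 ≡ 1 (mod 4), so quadratic reciprocity gives (5/27) = (27/5). Reduce: 27 ≡ 2 (mod 5). Now have (2/5).
Factor out 2: 2 = 2. Since 5 ≡ 5 (mod 8), (2/5) = -1. Now have -(1/5).
(1/5) = 1. Collecting the sign factors: -1.

-1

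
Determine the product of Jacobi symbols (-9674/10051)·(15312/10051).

By multiplicativity, (-9674·15312/10051) = (-9674/10051)·(15312/10051).
First factor (-9674/10051):
Reduce the numerator: -9674 ≡ 377 (mod 10051), so (-9674/10051) = (377/10051).
377 ≡ 1 (mod 4), so quadratic reciprocity gives (377/10051) = (10051/377). Reduce: 10051 ≡ 249 (mod 377). Now have (249/377).
249 ≡ 1 (mod 4), so quadratic reciprocity gives (249/377) = (377/249). Reduce: 377 ≡ 128 (mod 249). Now have (128/249).
Factor out 2: 128 = 2^7. Since 249 ≡ 1 (mod 8), (2/249) = +1, and (2/249)^7 = +1. Now have (1/249).
(1/249) = 1. Collecting the sign factors: 1.
Second factor (15312/10051):
Reduce the numerator: 15312 ≡ 5261 (mod 10051), so (15312/10051) = (5261/10051).
5261 ≡ 1 (mod 4), so quadratic reciprocity gives (5261/10051) = (10051/5261). Reduce: 10051 ≡ 4790 (mod 5261). Now have (4790/5261).
Factor out 2: 4790 = 2·2395. Since 5261 ≡ 5 (mod 8), (2/5261) = -1. Now have -(2395/5261).
5261 ≡ 1 (mod 4), so quadratic reciprocity gives (2395/5261) = (5261/2395). Reduce: 5261 ≡ 471 (mod 2395). Now have -(471/2395).
Both 471 ≡ 3 and 2395 ≡ 3 (mod 4), so reciprocity gives (471/2395) = -(2395/471). Reduce: 2395 ≡ 40 (mod 471). Now have (40/471).
Factor out 2: 40 = 2^3·5. Since 471 ≡ 7 (mod 8), (2/471) = +1, and (2/471)^3 = +1. Now have (5/471).
5 ≡ 1 (mod 4), so quadratic reciprocity gives (5/471) = (471/5). Reduce: 471 ≡ 1 (mod 5). Now have (1/5).
(1/5) = 1. Collecting the sign factors: 1.
Product: (1)·(1) = 1.

1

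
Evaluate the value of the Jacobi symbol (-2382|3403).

(-2382|3403)
  = (1021|3403)    [-2382 ≡ 1021 mod 3403]
  = (3403|1021)    [QR: 1021 ≡ 1 mod 4, sign kept]
  = (340|1021)    [3403 ≡ 340 mod 1021]
  = (85|1021)    [1021 ≡ 5 mod 8 ⇒ (2|1021)^2 = +1]
  = (1021|85)    [QR: 85 ≡ 1 mod 4, sign kept]
  = (1|85)    [1021 ≡ 1 mod 85]
  = 1    [(1|85) = 1]

1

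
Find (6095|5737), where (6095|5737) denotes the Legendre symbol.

1

Reduce the numerator: 6095 ≡ 358 (mod 5737), so (6095|5737) = (358|5737).
Factor out 2: 358 = 2·179. Since 5737 ≡ 1 (mod 8), (2|5737) = +1. Now have (179|5737).
5737 ≡ 1 (mod 4), so quadratic reciprocity gives (179|5737) = (5737|179). Reduce: 5737 ≡ 9 (mod 179). Now have (9|179).
9 ≡ 1 (mod 4), so quadratic reciprocity gives (9|179) = (179|9). Reduce: 179 ≡ 8 (mod 9). Now have (8|9).
Factor out 2: 8 = 2^3. Since 9 ≡ 1 (mod 8), (2|9) = +1, and (2|9)^3 = +1. Now have (1|9).
(1|9) = 1. Collecting the sign factors: 1.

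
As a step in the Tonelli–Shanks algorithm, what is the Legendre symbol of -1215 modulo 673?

-1

Pull out -1: (-1215/673) = (-1/673)·(1215/673). Since 673 ≡ 1 (mod 4), (-1/673) = +1. Now have (1215/673).
Reduce the numerator: 1215 ≡ 542 (mod 673), so (1215/673) = (542/673).
Factor out 2: 542 = 2·271. Since 673 ≡ 1 (mod 8), (2/673) = +1. Now have (271/673).
673 ≡ 1 (mod 4), so quadratic reciprocity gives (271/673) = (673/271). Reduce: 673 ≡ 131 (mod 271). Now have (131/271).
Both 131 ≡ 3 and 271 ≡ 3 (mod 4), so reciprocity gives (131/271) = -(271/131). Reduce: 271 ≡ 9 (mod 131). Now have -(9/131).
9 ≡ 1 (mod 4), so quadratic reciprocity gives (9/131) = (131/9). Reduce: 131 ≡ 5 (mod 9). Now have -(5/9).
5 ≡ 1 (mod 4), so quadratic reciprocity gives (5/9) = (9/5). Reduce: 9 ≡ 4 (mod 5). Now have -(4/5).
Factor out 2: 4 = 2^2. Since 5 ≡ 5 (mod 8), (2/5) = -1, and (2/5)^2 = +1. Now have -(1/5).
(1/5) = 1. Collecting the sign factors: -1.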